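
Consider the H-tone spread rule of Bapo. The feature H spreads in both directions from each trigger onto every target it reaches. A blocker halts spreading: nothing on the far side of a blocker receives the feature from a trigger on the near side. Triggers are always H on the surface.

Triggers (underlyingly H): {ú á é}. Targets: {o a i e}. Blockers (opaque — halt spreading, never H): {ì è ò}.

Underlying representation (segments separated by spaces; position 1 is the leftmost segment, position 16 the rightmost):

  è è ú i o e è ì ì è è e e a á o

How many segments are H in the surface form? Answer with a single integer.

9

From /ú/ at 3 rightward: 4 /i/ → H; 5 /o/ → H; 6 /e/ → H; 7 /è/ blocks.
From /ú/ at 3 leftward: 2 /è/ blocks.
From /á/ at 15 rightward: 16 /o/ → H; word edge.
From /á/ at 15 leftward: 14 /a/ → H; 13 /e/ → H; 12 /e/ → H; 11 /è/ blocks.
H positions on the surface: 3 4 5 6 12 13 14 15 16.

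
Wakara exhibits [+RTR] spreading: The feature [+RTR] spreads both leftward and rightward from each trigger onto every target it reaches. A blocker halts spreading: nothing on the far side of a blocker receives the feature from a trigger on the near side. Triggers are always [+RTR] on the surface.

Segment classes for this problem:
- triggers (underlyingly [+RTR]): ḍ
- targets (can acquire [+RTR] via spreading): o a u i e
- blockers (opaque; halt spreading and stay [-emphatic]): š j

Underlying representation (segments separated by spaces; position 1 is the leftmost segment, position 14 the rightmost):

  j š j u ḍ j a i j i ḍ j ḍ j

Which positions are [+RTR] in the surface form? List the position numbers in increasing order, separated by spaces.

4 5 10 11 13

From /ḍ/ at 5 rightward: 6 /j/ blocks.
From /ḍ/ at 5 leftward: 4 /u/ → [+RTR]; 3 /j/ blocks.
From /ḍ/ at 11 rightward: 12 /j/ blocks.
From /ḍ/ at 11 leftward: 10 /i/ → [+RTR]; 9 /j/ blocks.
From /ḍ/ at 13 rightward: 14 /j/ blocks.
From /ḍ/ at 13 leftward: 12 /j/ blocks.
Targets with no active source: positions 7 8 stay [-emphatic].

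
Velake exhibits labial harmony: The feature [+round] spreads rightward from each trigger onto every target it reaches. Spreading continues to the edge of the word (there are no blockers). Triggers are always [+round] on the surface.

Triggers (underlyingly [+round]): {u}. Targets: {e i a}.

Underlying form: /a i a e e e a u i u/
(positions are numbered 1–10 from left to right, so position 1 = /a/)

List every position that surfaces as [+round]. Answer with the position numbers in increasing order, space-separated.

8 9 10

From /u/ at 8 rightward: 9 /i/ → [+round]; 10 /u/ is itself a trigger — this domain ends here.
From /u/ at 10 rightward: word edge.
Targets with no active source: positions 1 2 3 4 5 6 7 stay [-round].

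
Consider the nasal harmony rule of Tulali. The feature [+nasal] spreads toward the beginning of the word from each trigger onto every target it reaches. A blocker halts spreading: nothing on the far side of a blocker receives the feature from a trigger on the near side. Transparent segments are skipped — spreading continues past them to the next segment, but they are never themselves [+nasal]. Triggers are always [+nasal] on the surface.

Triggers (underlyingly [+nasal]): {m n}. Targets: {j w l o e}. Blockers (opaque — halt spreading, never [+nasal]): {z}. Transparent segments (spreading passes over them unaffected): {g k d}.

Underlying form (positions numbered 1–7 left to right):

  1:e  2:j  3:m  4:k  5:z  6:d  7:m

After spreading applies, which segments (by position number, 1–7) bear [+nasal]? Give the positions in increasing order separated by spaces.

1 2 3 7

From /m/ at 3 leftward: 2 /j/ → [+nasal]; 1 /e/ → [+nasal]; word edge.
From /m/ at 7 leftward: 6 /d/ transparent; 5 /z/ blocks.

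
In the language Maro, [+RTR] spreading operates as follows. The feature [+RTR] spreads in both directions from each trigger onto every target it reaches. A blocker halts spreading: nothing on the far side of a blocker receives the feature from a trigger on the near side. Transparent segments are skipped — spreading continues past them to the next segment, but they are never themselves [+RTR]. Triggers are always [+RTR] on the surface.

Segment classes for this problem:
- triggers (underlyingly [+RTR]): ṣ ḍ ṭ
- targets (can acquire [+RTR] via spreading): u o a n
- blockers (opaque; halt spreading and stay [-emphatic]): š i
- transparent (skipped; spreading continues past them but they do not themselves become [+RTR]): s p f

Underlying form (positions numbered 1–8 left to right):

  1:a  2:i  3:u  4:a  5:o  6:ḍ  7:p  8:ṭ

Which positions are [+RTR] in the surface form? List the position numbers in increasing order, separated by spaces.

From /ḍ/ at 6 rightward: 7 /p/ transparent; 8 /ṭ/ is itself a trigger — this domain ends here.
From /ḍ/ at 6 leftward: 5 /o/ → [+RTR]; 4 /a/ → [+RTR]; 3 /u/ → [+RTR]; 2 /i/ blocks.
From /ṭ/ at 8 rightward: word edge.
From /ṭ/ at 8 leftward: 7 /p/ transparent; 6 /ḍ/ is itself a trigger — this domain ends here.
Target with no active source: position 1 stays [-emphatic].

3 4 5 6 8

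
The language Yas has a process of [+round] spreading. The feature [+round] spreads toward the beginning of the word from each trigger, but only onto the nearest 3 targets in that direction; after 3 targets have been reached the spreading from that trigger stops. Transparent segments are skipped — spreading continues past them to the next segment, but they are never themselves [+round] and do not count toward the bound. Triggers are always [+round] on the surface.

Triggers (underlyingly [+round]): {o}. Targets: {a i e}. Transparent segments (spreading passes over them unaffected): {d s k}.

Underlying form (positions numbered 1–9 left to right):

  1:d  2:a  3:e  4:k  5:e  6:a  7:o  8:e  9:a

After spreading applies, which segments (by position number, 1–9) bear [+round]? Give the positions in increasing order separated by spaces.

3 5 6 7

From /o/ at 7 leftward: 6 /a/ → [+round]; 5 /e/ → [+round]; 4 /k/ transparent; 3 /e/ → [+round]; bound reached.
Targets with no active source: positions 2 8 9 stay [-round].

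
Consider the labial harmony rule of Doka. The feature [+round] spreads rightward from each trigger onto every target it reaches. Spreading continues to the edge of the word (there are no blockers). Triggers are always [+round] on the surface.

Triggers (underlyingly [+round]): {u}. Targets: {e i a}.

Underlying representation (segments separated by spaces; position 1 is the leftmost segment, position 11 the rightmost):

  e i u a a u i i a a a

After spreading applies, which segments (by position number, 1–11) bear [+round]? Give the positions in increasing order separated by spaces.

From /u/ at 3 rightward: 4 /a/ → [+round]; 5 /a/ → [+round]; 6 /u/ is itself a trigger — this domain ends here.
From /u/ at 6 rightward: 7 /i/ → [+round]; 8 /i/ → [+round]; 9 /a/ → [+round]; 10 /a/ → [+round]; 11 /a/ → [+round]; word edge.
Targets with no active source: positions 1 2 stay [-round].

3 4 5 6 7 8 9 10 11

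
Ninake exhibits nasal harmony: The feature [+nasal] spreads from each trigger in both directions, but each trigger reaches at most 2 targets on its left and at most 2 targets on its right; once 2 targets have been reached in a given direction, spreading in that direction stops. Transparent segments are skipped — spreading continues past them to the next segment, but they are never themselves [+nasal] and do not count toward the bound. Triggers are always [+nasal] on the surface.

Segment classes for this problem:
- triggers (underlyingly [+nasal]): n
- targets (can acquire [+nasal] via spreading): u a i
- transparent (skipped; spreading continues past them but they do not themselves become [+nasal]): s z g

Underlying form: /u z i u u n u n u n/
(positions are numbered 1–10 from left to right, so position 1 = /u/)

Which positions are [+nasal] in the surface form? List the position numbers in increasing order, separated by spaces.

From /n/ at 6 rightward: 7 /u/ → [+nasal]; 8 /n/ is itself a trigger — this domain ends here.
From /n/ at 6 leftward: 5 /u/ → [+nasal]; 4 /u/ → [+nasal]; bound reached.
From /n/ at 8 rightward: 9 /u/ → [+nasal]; 10 /n/ is itself a trigger — this domain ends here.
From /n/ at 8 leftward: 7 /u/ → [+nasal]; 6 /n/ is itself a trigger — this domain ends here.
From /n/ at 10 rightward: word edge.
From /n/ at 10 leftward: 9 /u/ → [+nasal]; 8 /n/ is itself a trigger — this domain ends here.
Targets with no active source: positions 1 3 stay [-nasal].

4 5 6 7 8 9 10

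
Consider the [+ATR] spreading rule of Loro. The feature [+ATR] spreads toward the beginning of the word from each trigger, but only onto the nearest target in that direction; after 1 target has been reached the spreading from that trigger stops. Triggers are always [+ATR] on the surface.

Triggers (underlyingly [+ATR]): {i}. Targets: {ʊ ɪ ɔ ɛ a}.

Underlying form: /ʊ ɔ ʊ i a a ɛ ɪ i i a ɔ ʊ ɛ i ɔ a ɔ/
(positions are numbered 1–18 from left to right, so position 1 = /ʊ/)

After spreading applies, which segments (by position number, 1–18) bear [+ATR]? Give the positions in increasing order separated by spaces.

From /i/ at 4 leftward: 3 /ʊ/ → [+ATR]; bound reached.
From /i/ at 9 leftward: 8 /ɪ/ → [+ATR]; bound reached.
From /i/ at 10 leftward: 9 /i/ is itself a trigger — this domain ends here.
From /i/ at 15 leftward: 14 /ɛ/ → [+ATR]; bound reached.
Targets with no active source: positions 1 2 5 6 7 11 12 13 16 17 18 stay [-ATR].

3 4 8 9 10 14 15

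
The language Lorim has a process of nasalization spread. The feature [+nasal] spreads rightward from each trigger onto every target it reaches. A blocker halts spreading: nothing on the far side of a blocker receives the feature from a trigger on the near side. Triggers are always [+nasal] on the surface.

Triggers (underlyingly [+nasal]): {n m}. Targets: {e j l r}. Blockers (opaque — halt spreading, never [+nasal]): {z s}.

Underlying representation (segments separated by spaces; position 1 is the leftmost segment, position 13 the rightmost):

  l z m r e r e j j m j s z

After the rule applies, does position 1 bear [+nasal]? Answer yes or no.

no

From /m/ at 3 rightward: 4 /r/ → [+nasal]; 5 /e/ → [+nasal]; 6 /r/ → [+nasal]; 7 /e/ → [+nasal]; 8 /j/ → [+nasal]; 9 /j/ → [+nasal]; 10 /m/ is itself a trigger — this domain ends here.
From /m/ at 10 rightward: 11 /j/ → [+nasal]; 12 /s/ blocks.
Target with no active source: position 1 stays [-nasal].
[+nasal] positions on the surface: 3 4 5 6 7 8 9 10 11.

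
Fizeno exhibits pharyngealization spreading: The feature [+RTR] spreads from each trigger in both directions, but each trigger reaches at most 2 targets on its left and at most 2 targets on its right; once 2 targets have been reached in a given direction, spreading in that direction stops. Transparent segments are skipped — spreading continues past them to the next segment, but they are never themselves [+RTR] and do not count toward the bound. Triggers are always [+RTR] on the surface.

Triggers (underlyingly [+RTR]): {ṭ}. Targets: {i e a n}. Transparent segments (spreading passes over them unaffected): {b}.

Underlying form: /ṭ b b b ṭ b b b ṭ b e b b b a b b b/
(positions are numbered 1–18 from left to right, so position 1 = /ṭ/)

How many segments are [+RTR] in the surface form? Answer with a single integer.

From /ṭ/ at 1 rightward: 2 /b/ transparent; 3 /b/ transparent; 4 /b/ transparent; 5 /ṭ/ is itself a trigger — this domain ends here.
From /ṭ/ at 1 leftward: word edge.
From /ṭ/ at 5 rightward: 6 /b/ transparent; 7 /b/ transparent; 8 /b/ transparent; 9 /ṭ/ is itself a trigger — this domain ends here.
From /ṭ/ at 5 leftward: 4 /b/ transparent; 3 /b/ transparent; 2 /b/ transparent; 1 /ṭ/ is itself a trigger — this domain ends here.
From /ṭ/ at 9 rightward: 10 /b/ transparent; 11 /e/ → [+RTR]; 12 /b/ transparent; 13 /b/ transparent; 14 /b/ transparent; 15 /a/ → [+RTR]; bound reached.
From /ṭ/ at 9 leftward: 8 /b/ transparent; 7 /b/ transparent; 6 /b/ transparent; 5 /ṭ/ is itself a trigger — this domain ends here.
[+RTR] positions on the surface: 1 5 9 11 15.

5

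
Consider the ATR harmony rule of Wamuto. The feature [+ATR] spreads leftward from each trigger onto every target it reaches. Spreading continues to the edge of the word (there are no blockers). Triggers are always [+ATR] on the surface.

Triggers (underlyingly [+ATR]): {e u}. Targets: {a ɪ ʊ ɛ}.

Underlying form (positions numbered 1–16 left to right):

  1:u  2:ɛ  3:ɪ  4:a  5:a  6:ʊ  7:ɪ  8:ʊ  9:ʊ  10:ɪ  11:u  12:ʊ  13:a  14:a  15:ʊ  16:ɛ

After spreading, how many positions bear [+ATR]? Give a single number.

From /u/ at 1 leftward: word edge.
From /u/ at 11 leftward: 10 /ɪ/ → [+ATR]; 9 /ʊ/ → [+ATR]; 8 /ʊ/ → [+ATR]; 7 /ɪ/ → [+ATR]; 6 /ʊ/ → [+ATR]; 5 /a/ → [+ATR]; 4 /a/ → [+ATR]; 3 /ɪ/ → [+ATR]; 2 /ɛ/ → [+ATR]; 1 /u/ is itself a trigger — this domain ends here.
Targets with no active source: positions 12 13 14 15 16 stay [-ATR].
[+ATR] positions on the surface: 1 2 3 4 5 6 7 8 9 10 11.

11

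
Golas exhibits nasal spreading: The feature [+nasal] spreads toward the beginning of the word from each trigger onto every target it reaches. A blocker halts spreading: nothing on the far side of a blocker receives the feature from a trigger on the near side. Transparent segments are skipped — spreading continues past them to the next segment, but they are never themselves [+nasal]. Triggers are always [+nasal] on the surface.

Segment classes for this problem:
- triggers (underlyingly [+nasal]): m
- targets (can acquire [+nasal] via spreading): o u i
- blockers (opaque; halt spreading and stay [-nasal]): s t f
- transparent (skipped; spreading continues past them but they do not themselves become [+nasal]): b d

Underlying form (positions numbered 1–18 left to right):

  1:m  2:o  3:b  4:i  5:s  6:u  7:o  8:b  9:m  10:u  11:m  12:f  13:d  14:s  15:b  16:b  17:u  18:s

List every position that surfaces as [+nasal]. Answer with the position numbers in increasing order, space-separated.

From /m/ at 1 leftward: word edge.
From /m/ at 9 leftward: 8 /b/ transparent; 7 /o/ → [+nasal]; 6 /u/ → [+nasal]; 5 /s/ blocks.
From /m/ at 11 leftward: 10 /u/ → [+nasal]; 9 /m/ is itself a trigger — this domain ends here.
Targets with no active source: positions 2 4 17 stay [-nasal].

1 6 7 9 10 11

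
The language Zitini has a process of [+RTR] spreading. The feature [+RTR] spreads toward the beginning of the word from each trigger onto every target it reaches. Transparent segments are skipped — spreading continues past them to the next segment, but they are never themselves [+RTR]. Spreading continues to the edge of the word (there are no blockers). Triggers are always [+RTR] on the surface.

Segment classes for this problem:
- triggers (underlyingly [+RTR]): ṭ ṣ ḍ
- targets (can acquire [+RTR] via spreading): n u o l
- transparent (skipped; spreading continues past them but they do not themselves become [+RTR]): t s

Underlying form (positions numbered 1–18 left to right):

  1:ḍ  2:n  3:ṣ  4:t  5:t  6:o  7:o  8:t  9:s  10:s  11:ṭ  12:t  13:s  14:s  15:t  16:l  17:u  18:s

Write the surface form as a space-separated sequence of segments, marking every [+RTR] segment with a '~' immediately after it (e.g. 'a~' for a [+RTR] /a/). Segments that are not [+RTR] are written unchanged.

From /ḍ/ at 1 leftward: word edge.
From /ṣ/ at 3 leftward: 2 /n/ → [+RTR]; 1 /ḍ/ is itself a trigger — this domain ends here.
From /ṭ/ at 11 leftward: 10 /s/ transparent; 9 /s/ transparent; 8 /t/ transparent; 7 /o/ → [+RTR]; 6 /o/ → [+RTR]; 5 /t/ transparent; 4 /t/ transparent; 3 /ṣ/ is itself a trigger — this domain ends here.
Targets with no active source: positions 16 17 stay [-emphatic].
[+RTR] positions on the surface: 1 2 3 6 7 11.

ḍ~ n~ ṣ~ t t o~ o~ t s s ṭ~ t s s t l u s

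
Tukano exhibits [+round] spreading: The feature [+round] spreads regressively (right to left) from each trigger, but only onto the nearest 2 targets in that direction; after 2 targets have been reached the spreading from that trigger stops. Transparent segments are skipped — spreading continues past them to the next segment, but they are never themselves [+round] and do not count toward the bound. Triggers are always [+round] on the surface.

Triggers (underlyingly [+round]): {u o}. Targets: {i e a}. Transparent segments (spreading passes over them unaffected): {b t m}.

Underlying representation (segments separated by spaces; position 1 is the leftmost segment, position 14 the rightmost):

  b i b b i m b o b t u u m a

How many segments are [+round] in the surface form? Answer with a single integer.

From /o/ at 8 leftward: 7 /b/ transparent; 6 /m/ transparent; 5 /i/ → [+round]; 4 /b/ transparent; 3 /b/ transparent; 2 /i/ → [+round]; bound reached.
From /u/ at 11 leftward: 10 /t/ transparent; 9 /b/ transparent; 8 /o/ is itself a trigger — this domain ends here.
From /u/ at 12 leftward: 11 /u/ is itself a trigger — this domain ends here.
Target with no active source: position 14 stays [-round].
[+round] positions on the surface: 2 5 8 11 12.

5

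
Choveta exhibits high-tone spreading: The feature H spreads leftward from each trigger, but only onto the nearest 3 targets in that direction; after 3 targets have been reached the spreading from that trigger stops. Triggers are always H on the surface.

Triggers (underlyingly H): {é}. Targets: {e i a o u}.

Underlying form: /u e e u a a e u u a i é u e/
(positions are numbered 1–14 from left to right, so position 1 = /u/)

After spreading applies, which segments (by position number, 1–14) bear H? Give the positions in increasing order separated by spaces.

From /é/ at 12 leftward: 11 /i/ → H; 10 /a/ → H; 9 /u/ → H; bound reached.
Targets with no active source: positions 1 2 3 4 5 6 7 8 13 14 stay [-high tone].

9 10 11 12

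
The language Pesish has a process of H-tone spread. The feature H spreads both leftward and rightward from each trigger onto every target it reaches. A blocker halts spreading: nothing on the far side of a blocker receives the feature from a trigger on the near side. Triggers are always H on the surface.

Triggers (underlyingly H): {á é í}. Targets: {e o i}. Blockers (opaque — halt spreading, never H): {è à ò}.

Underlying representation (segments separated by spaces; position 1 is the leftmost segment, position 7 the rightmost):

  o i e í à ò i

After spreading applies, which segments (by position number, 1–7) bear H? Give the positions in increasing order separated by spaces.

From /í/ at 4 rightward: 5 /à/ blocks.
From /í/ at 4 leftward: 3 /e/ → H; 2 /i/ → H; 1 /o/ → H; word edge.
Target with no active source: position 7 stays [-high tone].

1 2 3 4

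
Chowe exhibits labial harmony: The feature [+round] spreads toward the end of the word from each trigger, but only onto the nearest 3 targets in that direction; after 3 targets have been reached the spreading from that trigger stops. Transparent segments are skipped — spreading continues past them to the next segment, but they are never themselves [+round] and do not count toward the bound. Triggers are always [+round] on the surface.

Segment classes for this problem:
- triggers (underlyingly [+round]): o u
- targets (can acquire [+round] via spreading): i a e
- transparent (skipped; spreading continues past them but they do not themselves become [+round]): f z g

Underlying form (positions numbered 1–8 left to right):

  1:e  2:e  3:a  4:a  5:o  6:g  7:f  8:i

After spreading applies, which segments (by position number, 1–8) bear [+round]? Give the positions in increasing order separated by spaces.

5 8

From /o/ at 5 rightward: 6 /g/ transparent; 7 /f/ transparent; 8 /i/ → [+round]; word edge.
Targets with no active source: positions 1 2 3 4 stay [-round].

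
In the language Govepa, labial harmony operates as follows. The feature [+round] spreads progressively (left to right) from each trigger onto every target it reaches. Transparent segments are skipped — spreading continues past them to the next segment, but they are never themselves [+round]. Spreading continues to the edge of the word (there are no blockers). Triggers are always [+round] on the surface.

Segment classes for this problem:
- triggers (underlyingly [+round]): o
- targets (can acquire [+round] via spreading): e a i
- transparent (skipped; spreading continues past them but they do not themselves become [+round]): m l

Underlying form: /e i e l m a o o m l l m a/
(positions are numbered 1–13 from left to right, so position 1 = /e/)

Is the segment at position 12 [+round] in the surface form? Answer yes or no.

no

From /o/ at 7 rightward: 8 /o/ is itself a trigger — this domain ends here.
From /o/ at 8 rightward: 9 /m/ transparent; 10 /l/ transparent; 11 /l/ transparent; 12 /m/ transparent; 13 /a/ → [+round]; word edge.
Targets with no active source: positions 1 2 3 6 stay [-round].
[+round] positions on the surface: 7 8 13.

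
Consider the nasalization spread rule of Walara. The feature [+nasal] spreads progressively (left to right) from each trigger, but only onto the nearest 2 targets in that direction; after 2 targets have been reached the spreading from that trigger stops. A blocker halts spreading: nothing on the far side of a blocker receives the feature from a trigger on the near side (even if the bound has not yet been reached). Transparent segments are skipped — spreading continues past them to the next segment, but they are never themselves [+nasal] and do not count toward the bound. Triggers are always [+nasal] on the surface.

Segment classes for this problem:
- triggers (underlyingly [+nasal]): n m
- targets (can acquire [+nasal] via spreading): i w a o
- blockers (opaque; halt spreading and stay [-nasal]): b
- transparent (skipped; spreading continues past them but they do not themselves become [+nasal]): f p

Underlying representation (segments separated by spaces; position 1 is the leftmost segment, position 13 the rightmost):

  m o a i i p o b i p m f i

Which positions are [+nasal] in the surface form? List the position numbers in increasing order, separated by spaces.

From /m/ at 1 rightward: 2 /o/ → [+nasal]; 3 /a/ → [+nasal]; bound reached.
From /m/ at 11 rightward: 12 /f/ transparent; 13 /i/ → [+nasal]; word edge.
Targets with no active source: positions 4 5 7 9 stay [-nasal].

1 2 3 11 13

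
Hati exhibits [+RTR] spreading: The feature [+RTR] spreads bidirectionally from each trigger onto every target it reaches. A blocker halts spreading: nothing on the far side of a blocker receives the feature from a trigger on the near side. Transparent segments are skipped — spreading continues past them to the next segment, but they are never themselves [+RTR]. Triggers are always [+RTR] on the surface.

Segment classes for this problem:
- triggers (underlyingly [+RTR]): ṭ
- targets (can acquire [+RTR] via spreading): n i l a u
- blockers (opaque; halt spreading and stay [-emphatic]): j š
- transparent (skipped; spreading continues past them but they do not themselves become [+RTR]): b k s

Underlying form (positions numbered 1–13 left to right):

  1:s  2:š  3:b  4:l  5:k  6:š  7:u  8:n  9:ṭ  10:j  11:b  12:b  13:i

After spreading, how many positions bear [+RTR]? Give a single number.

From /ṭ/ at 9 rightward: 10 /j/ blocks.
From /ṭ/ at 9 leftward: 8 /n/ → [+RTR]; 7 /u/ → [+RTR]; 6 /š/ blocks.
Targets with no active source: positions 4 13 stay [-emphatic].
[+RTR] positions on the surface: 7 8 9.

3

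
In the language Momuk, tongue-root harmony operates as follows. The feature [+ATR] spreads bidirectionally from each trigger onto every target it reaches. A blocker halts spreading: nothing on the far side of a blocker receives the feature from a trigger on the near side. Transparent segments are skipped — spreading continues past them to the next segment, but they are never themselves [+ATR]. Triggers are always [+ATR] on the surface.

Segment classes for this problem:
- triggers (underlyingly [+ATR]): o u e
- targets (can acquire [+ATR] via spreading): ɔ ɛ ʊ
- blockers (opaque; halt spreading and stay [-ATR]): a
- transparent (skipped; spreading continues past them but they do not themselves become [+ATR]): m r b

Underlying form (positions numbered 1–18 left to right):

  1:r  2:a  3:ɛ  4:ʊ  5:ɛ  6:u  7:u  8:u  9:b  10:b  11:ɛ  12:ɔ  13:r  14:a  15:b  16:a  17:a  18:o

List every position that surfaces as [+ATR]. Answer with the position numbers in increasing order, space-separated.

From /u/ at 6 rightward: 7 /u/ is itself a trigger — this domain ends here.
From /u/ at 6 leftward: 5 /ɛ/ → [+ATR]; 4 /ʊ/ → [+ATR]; 3 /ɛ/ → [+ATR]; 2 /a/ blocks.
From /u/ at 7 rightward: 8 /u/ is itself a trigger — this domain ends here.
From /u/ at 7 leftward: 6 /u/ is itself a trigger — this domain ends here.
From /u/ at 8 rightward: 9 /b/ transparent; 10 /b/ transparent; 11 /ɛ/ → [+ATR]; 12 /ɔ/ → [+ATR]; 13 /r/ transparent; 14 /a/ blocks.
From /u/ at 8 leftward: 7 /u/ is itself a trigger — this domain ends here.
From /o/ at 18 rightward: word edge.
From /o/ at 18 leftward: 17 /a/ blocks.

3 4 5 6 7 8 11 12 18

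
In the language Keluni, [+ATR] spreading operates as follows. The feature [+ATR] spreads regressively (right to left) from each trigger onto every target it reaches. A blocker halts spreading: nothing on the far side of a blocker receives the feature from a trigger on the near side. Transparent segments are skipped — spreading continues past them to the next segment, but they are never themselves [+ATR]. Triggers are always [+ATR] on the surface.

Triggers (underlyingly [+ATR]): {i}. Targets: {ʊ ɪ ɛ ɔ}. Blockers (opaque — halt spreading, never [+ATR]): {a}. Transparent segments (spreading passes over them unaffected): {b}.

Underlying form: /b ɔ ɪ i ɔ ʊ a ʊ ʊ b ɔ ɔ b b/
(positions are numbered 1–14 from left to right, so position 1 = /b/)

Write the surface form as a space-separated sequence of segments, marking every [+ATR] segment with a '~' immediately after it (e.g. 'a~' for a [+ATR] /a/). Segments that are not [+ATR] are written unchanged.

From /i/ at 4 leftward: 3 /ɪ/ → [+ATR]; 2 /ɔ/ → [+ATR]; 1 /b/ transparent; word edge.
Targets with no active source: positions 5 6 8 9 11 12 stay [-ATR].
[+ATR] positions on the surface: 2 3 4.

b ɔ~ ɪ~ i~ ɔ ʊ a ʊ ʊ b ɔ ɔ b b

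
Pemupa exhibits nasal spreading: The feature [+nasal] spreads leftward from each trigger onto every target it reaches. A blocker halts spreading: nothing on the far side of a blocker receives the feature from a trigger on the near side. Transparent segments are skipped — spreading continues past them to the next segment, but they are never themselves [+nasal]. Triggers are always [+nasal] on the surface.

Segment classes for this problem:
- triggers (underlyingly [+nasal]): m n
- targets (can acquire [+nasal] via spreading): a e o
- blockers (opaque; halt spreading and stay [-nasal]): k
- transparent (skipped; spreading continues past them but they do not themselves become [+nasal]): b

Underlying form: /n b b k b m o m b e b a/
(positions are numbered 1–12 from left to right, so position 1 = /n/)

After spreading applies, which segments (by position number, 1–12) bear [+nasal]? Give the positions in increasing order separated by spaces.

From /n/ at 1 leftward: word edge.
From /m/ at 6 leftward: 5 /b/ transparent; 4 /k/ blocks.
From /m/ at 8 leftward: 7 /o/ → [+nasal]; 6 /m/ is itself a trigger — this domain ends here.
Targets with no active source: positions 10 12 stay [-nasal].

1 6 7 8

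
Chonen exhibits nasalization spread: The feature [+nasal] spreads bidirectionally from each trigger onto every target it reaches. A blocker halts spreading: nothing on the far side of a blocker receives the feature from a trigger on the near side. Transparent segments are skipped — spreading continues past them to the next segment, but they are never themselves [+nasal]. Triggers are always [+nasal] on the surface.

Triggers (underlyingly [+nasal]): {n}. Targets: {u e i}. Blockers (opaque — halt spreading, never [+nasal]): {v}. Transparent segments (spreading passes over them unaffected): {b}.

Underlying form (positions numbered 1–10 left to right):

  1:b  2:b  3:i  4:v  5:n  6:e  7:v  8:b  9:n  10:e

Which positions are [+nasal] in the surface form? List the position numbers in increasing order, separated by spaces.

5 6 9 10

From /n/ at 5 rightward: 6 /e/ → [+nasal]; 7 /v/ blocks.
From /n/ at 5 leftward: 4 /v/ blocks.
From /n/ at 9 rightward: 10 /e/ → [+nasal]; word edge.
From /n/ at 9 leftward: 8 /b/ transparent; 7 /v/ blocks.
Target with no active source: position 3 stays [-nasal].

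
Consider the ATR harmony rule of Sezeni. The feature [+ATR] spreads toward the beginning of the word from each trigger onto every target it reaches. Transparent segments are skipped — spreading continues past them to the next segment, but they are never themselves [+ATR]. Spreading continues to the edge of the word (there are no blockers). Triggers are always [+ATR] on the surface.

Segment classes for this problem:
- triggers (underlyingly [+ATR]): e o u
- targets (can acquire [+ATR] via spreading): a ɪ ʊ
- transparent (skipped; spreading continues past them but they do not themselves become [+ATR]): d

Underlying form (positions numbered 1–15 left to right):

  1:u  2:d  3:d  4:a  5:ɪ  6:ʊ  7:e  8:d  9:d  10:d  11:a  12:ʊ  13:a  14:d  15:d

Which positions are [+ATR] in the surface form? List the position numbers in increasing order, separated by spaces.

1 4 5 6 7

From /u/ at 1 leftward: word edge.
From /e/ at 7 leftward: 6 /ʊ/ → [+ATR]; 5 /ɪ/ → [+ATR]; 4 /a/ → [+ATR]; 3 /d/ transparent; 2 /d/ transparent; 1 /u/ is itself a trigger — this domain ends here.
Targets with no active source: positions 11 12 13 stay [-ATR].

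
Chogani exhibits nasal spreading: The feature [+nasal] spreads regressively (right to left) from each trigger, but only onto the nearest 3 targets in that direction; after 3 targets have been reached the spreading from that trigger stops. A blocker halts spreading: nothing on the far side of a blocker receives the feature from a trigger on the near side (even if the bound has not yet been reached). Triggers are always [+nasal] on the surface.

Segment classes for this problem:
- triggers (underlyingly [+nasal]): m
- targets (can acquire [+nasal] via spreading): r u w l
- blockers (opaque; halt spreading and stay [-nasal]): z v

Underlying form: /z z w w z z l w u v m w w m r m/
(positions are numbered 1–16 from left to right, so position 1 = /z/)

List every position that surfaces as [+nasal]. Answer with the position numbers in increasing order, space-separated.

From /m/ at 11 leftward: 10 /v/ blocks.
From /m/ at 14 leftward: 13 /w/ → [+nasal]; 12 /w/ → [+nasal]; 11 /m/ is itself a trigger — this domain ends here.
From /m/ at 16 leftward: 15 /r/ → [+nasal]; 14 /m/ is itself a trigger — this domain ends here.
Targets with no active source: positions 3 4 7 8 9 stay [-nasal].

11 12 13 14 15 16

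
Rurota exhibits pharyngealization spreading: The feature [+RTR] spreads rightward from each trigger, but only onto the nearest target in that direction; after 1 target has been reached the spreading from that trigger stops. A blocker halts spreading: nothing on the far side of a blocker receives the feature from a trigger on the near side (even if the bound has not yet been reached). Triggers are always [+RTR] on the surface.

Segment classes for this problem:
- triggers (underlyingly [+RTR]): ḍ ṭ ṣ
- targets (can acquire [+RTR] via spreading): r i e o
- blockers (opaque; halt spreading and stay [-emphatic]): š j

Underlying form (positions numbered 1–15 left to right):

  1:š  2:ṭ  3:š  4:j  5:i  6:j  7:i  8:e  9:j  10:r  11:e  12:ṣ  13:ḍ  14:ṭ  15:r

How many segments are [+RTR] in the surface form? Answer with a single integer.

From /ṭ/ at 2 rightward: 3 /š/ blocks.
From /ṣ/ at 12 rightward: 13 /ḍ/ is itself a trigger — this domain ends here.
From /ḍ/ at 13 rightward: 14 /ṭ/ is itself a trigger — this domain ends here.
From /ṭ/ at 14 rightward: 15 /r/ → [+RTR]; bound reached.
Targets with no active source: positions 5 7 8 10 11 stay [-emphatic].
[+RTR] positions on the surface: 2 12 13 14 15.

5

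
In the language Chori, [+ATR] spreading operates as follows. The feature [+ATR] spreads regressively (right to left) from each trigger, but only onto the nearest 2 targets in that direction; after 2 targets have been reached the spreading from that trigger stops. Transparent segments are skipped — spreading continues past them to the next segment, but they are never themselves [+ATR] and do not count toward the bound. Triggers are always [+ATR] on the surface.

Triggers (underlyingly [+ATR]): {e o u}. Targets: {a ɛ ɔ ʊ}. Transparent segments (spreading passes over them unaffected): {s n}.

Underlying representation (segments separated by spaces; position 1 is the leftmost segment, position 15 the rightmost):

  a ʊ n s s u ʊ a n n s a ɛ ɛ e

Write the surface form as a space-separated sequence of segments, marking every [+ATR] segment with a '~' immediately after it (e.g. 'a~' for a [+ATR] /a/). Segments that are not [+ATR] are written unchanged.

From /u/ at 6 leftward: 5 /s/ transparent; 4 /s/ transparent; 3 /n/ transparent; 2 /ʊ/ → [+ATR]; 1 /a/ → [+ATR]; bound reached.
From /e/ at 15 leftward: 14 /ɛ/ → [+ATR]; 13 /ɛ/ → [+ATR]; bound reached.
Targets with no active source: positions 7 8 12 stay [-ATR].
[+ATR] positions on the surface: 1 2 6 13 14 15.

a~ ʊ~ n s s u~ ʊ a n n s a ɛ~ ɛ~ e~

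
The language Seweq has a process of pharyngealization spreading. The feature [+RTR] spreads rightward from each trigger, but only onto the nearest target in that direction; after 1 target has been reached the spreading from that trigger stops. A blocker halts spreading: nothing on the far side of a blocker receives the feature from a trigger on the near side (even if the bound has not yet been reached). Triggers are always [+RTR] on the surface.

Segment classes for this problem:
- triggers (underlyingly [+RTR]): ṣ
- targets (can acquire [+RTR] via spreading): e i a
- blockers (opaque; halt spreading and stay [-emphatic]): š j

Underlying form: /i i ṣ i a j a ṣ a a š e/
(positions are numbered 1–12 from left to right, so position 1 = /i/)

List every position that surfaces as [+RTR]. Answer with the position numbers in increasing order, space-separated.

3 4 8 9

From /ṣ/ at 3 rightward: 4 /i/ → [+RTR]; bound reached.
From /ṣ/ at 8 rightward: 9 /a/ → [+RTR]; bound reached.
Targets with no active source: positions 1 2 5 7 10 12 stay [-emphatic].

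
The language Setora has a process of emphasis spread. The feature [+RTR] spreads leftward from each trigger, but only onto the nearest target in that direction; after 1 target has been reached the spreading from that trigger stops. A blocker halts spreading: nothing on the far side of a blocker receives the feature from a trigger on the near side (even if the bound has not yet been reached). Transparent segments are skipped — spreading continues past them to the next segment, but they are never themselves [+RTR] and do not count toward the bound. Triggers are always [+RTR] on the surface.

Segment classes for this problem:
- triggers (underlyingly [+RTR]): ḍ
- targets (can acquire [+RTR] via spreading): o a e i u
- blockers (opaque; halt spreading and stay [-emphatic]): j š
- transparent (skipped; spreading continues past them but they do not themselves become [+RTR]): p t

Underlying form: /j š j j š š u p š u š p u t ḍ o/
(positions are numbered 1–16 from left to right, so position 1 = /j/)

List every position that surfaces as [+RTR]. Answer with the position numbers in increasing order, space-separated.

13 15

From /ḍ/ at 15 leftward: 14 /t/ transparent; 13 /u/ → [+RTR]; bound reached.
Targets with no active source: positions 7 10 16 stay [-emphatic].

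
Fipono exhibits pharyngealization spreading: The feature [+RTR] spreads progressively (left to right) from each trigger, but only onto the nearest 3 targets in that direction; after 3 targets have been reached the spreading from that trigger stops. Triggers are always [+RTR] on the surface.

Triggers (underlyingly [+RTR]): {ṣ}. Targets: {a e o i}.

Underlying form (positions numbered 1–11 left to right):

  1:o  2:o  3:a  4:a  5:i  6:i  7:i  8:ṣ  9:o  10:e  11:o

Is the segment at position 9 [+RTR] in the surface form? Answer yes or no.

yes

From /ṣ/ at 8 rightward: 9 /o/ → [+RTR]; 10 /e/ → [+RTR]; 11 /o/ → [+RTR]; bound reached.
Targets with no active source: positions 1 2 3 4 5 6 7 stay [-emphatic].
[+RTR] positions on the surface: 8 9 10 11.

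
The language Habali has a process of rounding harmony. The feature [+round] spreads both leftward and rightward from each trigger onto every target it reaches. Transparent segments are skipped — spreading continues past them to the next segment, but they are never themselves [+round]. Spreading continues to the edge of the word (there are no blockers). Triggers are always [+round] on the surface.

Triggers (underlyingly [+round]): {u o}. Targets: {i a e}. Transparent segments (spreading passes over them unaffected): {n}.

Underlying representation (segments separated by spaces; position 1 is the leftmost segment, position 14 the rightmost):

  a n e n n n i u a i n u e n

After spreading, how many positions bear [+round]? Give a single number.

8

From /u/ at 8 rightward: 9 /a/ → [+round]; 10 /i/ → [+round]; 11 /n/ transparent; 12 /u/ is itself a trigger — this domain ends here.
From /u/ at 8 leftward: 7 /i/ → [+round]; 6 /n/ transparent; 5 /n/ transparent; 4 /n/ transparent; 3 /e/ → [+round]; 2 /n/ transparent; 1 /a/ → [+round]; word edge.
From /u/ at 12 rightward: 13 /e/ → [+round]; 14 /n/ transparent; word edge.
From /u/ at 12 leftward: 11 /n/ transparent; 10 /i/ → [+round]; 9 /a/ → [+round]; 8 /u/ is itself a trigger — this domain ends here.
[+round] positions on the surface: 1 3 7 8 9 10 12 13.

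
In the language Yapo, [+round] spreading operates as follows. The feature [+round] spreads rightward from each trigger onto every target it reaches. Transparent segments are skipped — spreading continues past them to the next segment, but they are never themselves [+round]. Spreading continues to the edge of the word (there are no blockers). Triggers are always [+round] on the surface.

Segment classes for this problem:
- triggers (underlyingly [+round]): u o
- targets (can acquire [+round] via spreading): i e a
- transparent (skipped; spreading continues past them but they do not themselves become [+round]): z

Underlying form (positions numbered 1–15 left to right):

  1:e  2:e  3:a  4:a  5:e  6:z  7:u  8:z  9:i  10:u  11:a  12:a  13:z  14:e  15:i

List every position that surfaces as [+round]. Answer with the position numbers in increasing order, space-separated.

7 9 10 11 12 14 15

From /u/ at 7 rightward: 8 /z/ transparent; 9 /i/ → [+round]; 10 /u/ is itself a trigger — this domain ends here.
From /u/ at 10 rightward: 11 /a/ → [+round]; 12 /a/ → [+round]; 13 /z/ transparent; 14 /e/ → [+round]; 15 /i/ → [+round]; word edge.
Targets with no active source: positions 1 2 3 4 5 stay [-round].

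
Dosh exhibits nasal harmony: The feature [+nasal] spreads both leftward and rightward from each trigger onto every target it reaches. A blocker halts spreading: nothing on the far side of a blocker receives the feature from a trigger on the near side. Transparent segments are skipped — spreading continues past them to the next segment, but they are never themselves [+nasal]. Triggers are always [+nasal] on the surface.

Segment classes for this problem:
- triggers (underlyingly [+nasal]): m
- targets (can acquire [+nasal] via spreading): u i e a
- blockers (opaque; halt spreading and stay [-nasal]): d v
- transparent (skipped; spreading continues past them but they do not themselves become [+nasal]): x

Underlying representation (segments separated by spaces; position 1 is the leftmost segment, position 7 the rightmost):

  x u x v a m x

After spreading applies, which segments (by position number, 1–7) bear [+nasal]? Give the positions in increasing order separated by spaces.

5 6

From /m/ at 6 rightward: 7 /x/ transparent; word edge.
From /m/ at 6 leftward: 5 /a/ → [+nasal]; 4 /v/ blocks.
Target with no active source: position 2 stays [-nasal].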